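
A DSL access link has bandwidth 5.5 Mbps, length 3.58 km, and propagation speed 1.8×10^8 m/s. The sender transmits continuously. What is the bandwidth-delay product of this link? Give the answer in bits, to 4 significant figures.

Propagation delay = 3580 / 180000000 = 1.98889e-05 s.
BDP = R × t_prop = 5500000 × 1.98889e-05 = 109.389 bits.

109.4 bits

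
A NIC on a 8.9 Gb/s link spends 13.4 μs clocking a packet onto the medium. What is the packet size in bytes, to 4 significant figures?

14910 bytes

L = R × t_tx = 8900000000 b/s × 1.34e-05 s = 119260 bits.
In bytes: 119260 / 8 = 14910 bytes.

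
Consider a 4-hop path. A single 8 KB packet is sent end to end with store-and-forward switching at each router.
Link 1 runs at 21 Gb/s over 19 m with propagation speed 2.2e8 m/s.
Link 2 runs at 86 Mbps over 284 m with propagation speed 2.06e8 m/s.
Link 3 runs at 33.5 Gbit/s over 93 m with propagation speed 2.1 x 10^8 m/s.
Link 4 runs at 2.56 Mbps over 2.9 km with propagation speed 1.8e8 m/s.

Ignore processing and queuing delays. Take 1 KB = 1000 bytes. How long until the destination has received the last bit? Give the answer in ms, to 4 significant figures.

L = 64000 bits.
Transmission delays (L/R per hop): 0.00304762, 0.744186, 0.00191045, 25 ms; sum = 25.7491 ms.
Propagation delays (d/s per hop): 8.63636e-05, 0.00137864, 0.000442857, 0.0161111 ms; sum = 0.018019 ms.
End-to-end = 25.77 ms.

25.77 ms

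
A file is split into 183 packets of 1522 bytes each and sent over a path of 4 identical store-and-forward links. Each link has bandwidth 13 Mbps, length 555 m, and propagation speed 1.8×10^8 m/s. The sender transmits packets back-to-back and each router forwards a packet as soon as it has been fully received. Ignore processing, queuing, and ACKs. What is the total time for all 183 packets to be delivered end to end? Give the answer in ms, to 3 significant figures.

174 ms

Per-hop transmission t_tx = L/R = 12176/13000000 = 0.936615 ms.
Per-hop propagation t_prop = 555/180000000 = 0.00308333 ms.
Pipeline fill: first packet needs 4·t_tx to clear all hops; remaining 182 packets each add one t_tx.
Total = (4+183-1)·t_tx + 4·t_prop = 186·0.936615 + 4·0.00308333 = 174 ms.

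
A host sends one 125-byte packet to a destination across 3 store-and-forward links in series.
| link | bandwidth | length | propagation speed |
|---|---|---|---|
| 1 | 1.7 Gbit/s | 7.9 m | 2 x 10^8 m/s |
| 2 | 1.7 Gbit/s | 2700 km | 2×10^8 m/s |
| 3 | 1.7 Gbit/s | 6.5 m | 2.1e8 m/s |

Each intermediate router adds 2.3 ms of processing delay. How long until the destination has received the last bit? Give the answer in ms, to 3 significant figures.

18.1 ms

L = 125 × 8 = 1000 bits.
Transmission delay per hop = L/R = 1000/1700000000 = 0.000588235 ms; 3 hops → 0.00176471 ms.
Propagation delays (d/s per hop): 3.95e-05, 13.5, 3.09524e-05 ms; sum = 13.5001 ms.
Processing at 2 router(s): 2 × 2.3 ms = 4.6 ms.
End-to-end = 18.1 ms.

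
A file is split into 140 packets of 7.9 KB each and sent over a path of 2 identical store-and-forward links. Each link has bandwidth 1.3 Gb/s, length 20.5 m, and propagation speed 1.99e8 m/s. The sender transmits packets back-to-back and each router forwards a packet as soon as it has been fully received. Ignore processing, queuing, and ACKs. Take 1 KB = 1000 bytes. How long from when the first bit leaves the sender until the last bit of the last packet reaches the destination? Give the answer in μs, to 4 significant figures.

6855 μs

Per-hop transmission t_tx = L/R = 63200/1300000000 = 48.6154 μs.
Per-hop propagation t_prop = 20.5/199000000 = 0.103015 μs.
Pipeline fill: first packet needs 2·t_tx to clear all hops; remaining 139 packets each add one t_tx.
Total = (2+140-1)·t_tx + 2·t_prop = 141·48.6154 + 2·0.103015 = 6855 μs.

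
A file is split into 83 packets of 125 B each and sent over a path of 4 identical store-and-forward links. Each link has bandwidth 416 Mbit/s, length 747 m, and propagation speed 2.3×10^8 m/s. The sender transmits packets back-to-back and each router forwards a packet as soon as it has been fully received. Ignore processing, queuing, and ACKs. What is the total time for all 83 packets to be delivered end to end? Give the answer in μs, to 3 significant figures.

Per-hop transmission t_tx = L/R = 1000/416000000 = 2.40385 μs.
Per-hop propagation t_prop = 747/2.3e+08 = 3.24783 μs.
Pipeline fill: first packet needs 4·t_tx to clear all hops; remaining 82 packets each add one t_tx.
Total = (4+83-1)·t_tx + 4·t_prop = 86·2.40385 + 4·3.24783 = 220 μs.

220 μs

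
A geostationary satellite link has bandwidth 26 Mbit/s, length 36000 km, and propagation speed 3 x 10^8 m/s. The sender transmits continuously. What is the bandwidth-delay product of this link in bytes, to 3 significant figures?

Propagation delay = 36000000 / 300000000 = 0.12 s.
BDP = R × t_prop = 26000000 × 0.12 = 3120000 bits.
In bytes: 3120000/8 = 390000 bytes.

390000 bytes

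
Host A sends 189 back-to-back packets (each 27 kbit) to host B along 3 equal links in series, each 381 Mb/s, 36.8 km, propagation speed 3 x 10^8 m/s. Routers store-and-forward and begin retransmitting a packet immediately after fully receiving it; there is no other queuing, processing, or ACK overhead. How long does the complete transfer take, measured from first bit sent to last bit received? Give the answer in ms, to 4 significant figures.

Per-hop transmission t_tx = L/R = 27000/381000000 = 0.0708661 ms.
Per-hop propagation t_prop = 36800/300000000 = 0.122667 ms.
Pipeline fill: first packet needs 3·t_tx to clear all hops; remaining 188 packets each add one t_tx.
Total = (3+189-1)·t_tx + 3·t_prop = 191·0.0708661 + 3·0.122667 = 13.90 ms.

13.90 ms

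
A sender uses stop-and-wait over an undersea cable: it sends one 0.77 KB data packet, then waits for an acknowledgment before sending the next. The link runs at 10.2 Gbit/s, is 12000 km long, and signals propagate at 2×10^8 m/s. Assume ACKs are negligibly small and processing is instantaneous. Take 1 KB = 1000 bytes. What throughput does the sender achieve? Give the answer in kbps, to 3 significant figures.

t_tx = L/R = 6160/10200000000 = 6.03922e-07 s.
t_prop = 12000000/200000000 = 0.06 s; RTT = 0.12 s.
Cycle = t_tx + RTT = 0.120001 s.
Throughput = L / cycle = 6160 / 0.120001 = 51.3 kbps.

51.3 kbps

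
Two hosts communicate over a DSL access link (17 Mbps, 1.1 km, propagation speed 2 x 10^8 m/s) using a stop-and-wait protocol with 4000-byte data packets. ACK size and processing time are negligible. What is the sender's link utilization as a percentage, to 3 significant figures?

99.4 %

t_tx = L/R = 32000/17000000 = 0.00188235 s.
t_prop = 1100/200000000 = 5.5e-06 s; RTT = 1.1e-05 s.
Cycle = t_tx + RTT = 0.00189335 s.
Utilization = t_tx / cycle = 0.00188235/0.00189335 = 99.4 %.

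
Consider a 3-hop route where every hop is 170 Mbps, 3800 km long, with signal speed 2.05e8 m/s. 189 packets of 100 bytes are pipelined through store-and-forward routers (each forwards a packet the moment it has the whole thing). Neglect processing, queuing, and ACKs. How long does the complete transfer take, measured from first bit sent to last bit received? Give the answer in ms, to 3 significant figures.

56.5 ms

Per-hop transmission t_tx = L/R = 800/170000000 = 0.00470588 ms.
Per-hop propagation t_prop = 3800000/2.05e+08 = 18.5366 ms.
Pipeline fill: first packet needs 3·t_tx to clear all hops; remaining 188 packets each add one t_tx.
Total = (3+189-1)·t_tx + 3·t_prop = 191·0.00470588 + 3·18.5366 = 56.5 ms.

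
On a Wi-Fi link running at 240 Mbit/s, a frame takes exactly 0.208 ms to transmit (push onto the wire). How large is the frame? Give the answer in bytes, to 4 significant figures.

6240 bytes

L = R × t_tx = 240000000 b/s × 0.000208 s = 49920 bits.
In bytes: 49920 / 8 = 6240 bytes.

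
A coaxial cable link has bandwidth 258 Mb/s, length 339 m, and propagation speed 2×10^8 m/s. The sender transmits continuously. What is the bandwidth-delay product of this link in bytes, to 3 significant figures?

54.7 bytes

Propagation delay = 339 / 200000000 = 1.695e-06 s.
BDP = R × t_prop = 258000000 × 1.695e-06 = 437.31 bits.
In bytes: 437.31/8 = 54.7 bytes.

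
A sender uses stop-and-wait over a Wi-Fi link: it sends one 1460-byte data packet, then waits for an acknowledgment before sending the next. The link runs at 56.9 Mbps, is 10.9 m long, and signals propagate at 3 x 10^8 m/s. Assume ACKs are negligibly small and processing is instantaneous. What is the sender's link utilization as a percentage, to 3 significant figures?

t_tx = L/R = 11680/56900000 = 0.000205272 s.
t_prop = 10.9/300000000 = 3.63333e-08 s; RTT = 7.26667e-08 s.
Cycle = t_tx + RTT = 0.000205345 s.
Utilization = t_tx / cycle = 0.000205272/0.000205345 = 100 %.

100 %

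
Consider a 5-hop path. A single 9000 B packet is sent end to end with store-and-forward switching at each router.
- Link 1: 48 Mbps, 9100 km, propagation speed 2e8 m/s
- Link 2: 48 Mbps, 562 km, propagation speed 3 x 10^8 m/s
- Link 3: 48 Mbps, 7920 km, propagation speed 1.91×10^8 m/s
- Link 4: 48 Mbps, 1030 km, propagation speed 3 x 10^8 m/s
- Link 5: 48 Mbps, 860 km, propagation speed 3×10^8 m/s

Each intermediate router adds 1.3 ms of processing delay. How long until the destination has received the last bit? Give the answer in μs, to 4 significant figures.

107800 μs

L = 9000 × 8 = 72000 bits.
Transmission delay per hop = L/R = 72000/48000000 = 1500 μs; 5 hops → 7500 μs.
Propagation delays (d/s per hop): 45500, 1873.33, 41466, 3433.33, 2866.67 μs; sum = 95139.3 μs.
Processing at 4 router(s): 4 × 1.3 ms = 5200 μs.
End-to-end = 107800 μs.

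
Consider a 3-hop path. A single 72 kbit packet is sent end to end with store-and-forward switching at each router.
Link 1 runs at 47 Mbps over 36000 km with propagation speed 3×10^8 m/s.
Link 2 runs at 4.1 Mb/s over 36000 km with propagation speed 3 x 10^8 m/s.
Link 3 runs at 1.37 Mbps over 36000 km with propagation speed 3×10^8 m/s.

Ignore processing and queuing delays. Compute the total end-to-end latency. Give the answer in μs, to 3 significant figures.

432000 μs

L = 72000 bits.
Transmission delays (L/R per hop): 1531.91, 17561, 52554.7 μs; sum = 71647.6 μs.
Propagation delays (d/s per hop): 120000, 120000, 120000 μs; sum = 360000 μs.
End-to-end = 432000 μs.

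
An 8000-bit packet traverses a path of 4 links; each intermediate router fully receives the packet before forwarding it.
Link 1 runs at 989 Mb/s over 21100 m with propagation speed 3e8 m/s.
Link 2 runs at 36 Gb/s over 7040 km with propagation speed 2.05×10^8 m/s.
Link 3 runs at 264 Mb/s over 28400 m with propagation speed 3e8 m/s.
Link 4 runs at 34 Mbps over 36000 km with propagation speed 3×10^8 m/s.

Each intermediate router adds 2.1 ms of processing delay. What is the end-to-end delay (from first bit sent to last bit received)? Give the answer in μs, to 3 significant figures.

Transmission delays (L/R per hop): 8.08898, 0.222222, 30.303, 235.294 μs; sum = 273.908 μs.
Propagation delays (d/s per hop): 70.3333, 34341.5, 94.6667, 120000 μs; sum = 154506 μs.
Processing at 3 router(s): 3 × 2.1 ms = 6300 μs.
End-to-end = 161000 μs.

161000 μs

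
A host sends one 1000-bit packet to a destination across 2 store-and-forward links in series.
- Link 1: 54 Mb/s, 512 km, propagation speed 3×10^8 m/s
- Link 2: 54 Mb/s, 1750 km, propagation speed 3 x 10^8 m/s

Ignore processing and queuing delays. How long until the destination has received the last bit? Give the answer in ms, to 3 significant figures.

Transmission delay per hop = L/R = 1000/54000000 = 0.0185185 ms; 2 hops → 0.037037 ms.
Propagation delays (d/s per hop): 1.70667, 5.83333 ms; sum = 7.54 ms.
End-to-end = 7.58 ms.

7.58 ms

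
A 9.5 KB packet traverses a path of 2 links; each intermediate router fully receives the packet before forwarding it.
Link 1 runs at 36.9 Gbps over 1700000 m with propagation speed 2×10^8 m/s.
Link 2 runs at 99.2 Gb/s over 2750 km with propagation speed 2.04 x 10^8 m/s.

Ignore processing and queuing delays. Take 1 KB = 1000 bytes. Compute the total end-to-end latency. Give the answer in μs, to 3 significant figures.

L = 76000 bits.
Transmission delays (L/R per hop): 2.05962, 0.766129 μs; sum = 2.82575 μs.
Propagation delays (d/s per hop): 8500, 13480.4 μs; sum = 21980.4 μs.
End-to-end = 22000 μs.

22000 μs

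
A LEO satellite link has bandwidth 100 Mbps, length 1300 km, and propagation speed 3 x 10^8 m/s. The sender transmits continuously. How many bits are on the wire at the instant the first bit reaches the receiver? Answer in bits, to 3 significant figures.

433000 bits

Propagation delay = 1300000 / 300000000 = 0.00433333 s.
BDP = R × t_prop = 100000000 × 0.00433333 = 433333 bits.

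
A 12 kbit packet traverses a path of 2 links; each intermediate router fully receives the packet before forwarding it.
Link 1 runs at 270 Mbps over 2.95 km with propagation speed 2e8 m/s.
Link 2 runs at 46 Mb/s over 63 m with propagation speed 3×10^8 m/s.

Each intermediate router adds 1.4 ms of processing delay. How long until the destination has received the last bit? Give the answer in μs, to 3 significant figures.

L = 12000 bits.
Transmission delays (L/R per hop): 44.4444, 260.87 μs; sum = 305.314 μs.
Propagation delays (d/s per hop): 14.75, 0.21 μs; sum = 14.96 μs.
Processing at 1 router(s): 1 × 1.4 ms = 1400 μs.
End-to-end = 1720 μs.

1720 μs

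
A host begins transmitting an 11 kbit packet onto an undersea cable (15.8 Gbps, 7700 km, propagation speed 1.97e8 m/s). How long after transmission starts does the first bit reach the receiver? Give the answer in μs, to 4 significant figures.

First bit experiences only propagation delay: d/s = 7700000/197000000 = 39090 μs.

39090 μs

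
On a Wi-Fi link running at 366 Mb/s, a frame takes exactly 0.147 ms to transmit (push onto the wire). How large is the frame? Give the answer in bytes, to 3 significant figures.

L = R × t_tx = 366000000 b/s × 0.000147 s = 53802 bits.
In bytes: 53802 / 8 = 6730 bytes.

6730 bytes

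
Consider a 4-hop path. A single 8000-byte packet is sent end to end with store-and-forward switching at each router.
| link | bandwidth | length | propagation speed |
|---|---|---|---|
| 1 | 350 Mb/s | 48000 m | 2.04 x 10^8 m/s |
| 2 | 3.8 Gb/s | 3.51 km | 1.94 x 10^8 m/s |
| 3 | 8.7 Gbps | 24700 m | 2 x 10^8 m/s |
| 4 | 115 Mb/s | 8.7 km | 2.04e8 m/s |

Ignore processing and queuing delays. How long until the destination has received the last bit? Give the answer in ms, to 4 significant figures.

L = 8000 × 8 = 64000 bits.
Transmission delays (L/R per hop): 0.182857, 0.0168421, 0.00735632, 0.556522 ms; sum = 0.763577 ms.
Propagation delays (d/s per hop): 0.235294, 0.0180928, 0.1235, 0.0426471 ms; sum = 0.419534 ms.
End-to-end = 1.183 ms.

1.183 ms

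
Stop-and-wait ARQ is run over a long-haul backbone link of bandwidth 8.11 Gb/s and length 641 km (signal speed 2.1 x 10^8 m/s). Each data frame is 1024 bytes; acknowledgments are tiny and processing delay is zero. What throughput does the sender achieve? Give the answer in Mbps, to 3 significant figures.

t_tx = L/R = 8192/8.11e+09 = 1.01011e-06 s.
t_prop = 641000/210000000 = 0.00305238 s; RTT = 0.00610476 s.
Cycle = t_tx + RTT = 0.00610577 s.
Throughput = L / cycle = 8192 / 0.00610577 = 1.34 Mbps.

1.34 Mbps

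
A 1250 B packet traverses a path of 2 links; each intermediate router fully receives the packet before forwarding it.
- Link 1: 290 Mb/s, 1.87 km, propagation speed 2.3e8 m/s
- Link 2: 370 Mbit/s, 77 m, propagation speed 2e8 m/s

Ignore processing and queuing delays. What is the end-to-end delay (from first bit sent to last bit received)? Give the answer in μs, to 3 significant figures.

L = 1250 × 8 = 10000 bits.
Transmission delays (L/R per hop): 34.4828, 27.027 μs; sum = 61.5098 μs.
Propagation delays (d/s per hop): 8.13043, 0.385 μs; sum = 8.51543 μs.
End-to-end = 70.0 μs.

70.0 μs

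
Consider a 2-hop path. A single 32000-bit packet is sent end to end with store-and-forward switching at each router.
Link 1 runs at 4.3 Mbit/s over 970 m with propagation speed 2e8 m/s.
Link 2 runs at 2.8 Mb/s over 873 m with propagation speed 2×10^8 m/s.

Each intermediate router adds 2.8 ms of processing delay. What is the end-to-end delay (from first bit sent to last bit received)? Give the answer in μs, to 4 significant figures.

21680 μs

Transmission delays (L/R per hop): 7441.86, 11428.6 μs; sum = 18870.4 μs.
Propagation delays (d/s per hop): 4.85, 4.365 μs; sum = 9.215 μs.
Processing at 1 router(s): 1 × 2.8 ms = 2800 μs.
End-to-end = 21680 μs.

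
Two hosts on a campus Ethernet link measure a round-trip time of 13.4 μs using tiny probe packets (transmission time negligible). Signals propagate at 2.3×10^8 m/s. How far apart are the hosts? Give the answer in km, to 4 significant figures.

1.541 km

One-way propagation = RTT/2 = 6.7 μs.
d = s × t = 2.3e+08 × 6.7e-06 = 1.541 km.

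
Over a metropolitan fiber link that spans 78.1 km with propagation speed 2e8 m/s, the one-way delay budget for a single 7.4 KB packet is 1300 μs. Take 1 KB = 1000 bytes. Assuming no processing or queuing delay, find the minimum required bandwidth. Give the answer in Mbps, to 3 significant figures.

L = 59200 bits.
Propagation delay = 78100 / 200000000 = 390.5 μs.
Transmission budget = 1300 − 390.5 = 909.5 μs.
R ≥ L / t_tx = 59200 bits / 0.0009095 s = 65.1 Mbps.

65.1 Mbps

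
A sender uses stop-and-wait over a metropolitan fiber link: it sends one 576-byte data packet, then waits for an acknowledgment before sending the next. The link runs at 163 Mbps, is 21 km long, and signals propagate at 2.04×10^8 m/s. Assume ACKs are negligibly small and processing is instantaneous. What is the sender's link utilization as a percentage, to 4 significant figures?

t_tx = L/R = 4608/163000000 = 2.82699e-05 s.
t_prop = 21000/204000000 = 0.000102941 s; RTT = 0.000205882 s.
Cycle = t_tx + RTT = 0.000234152 s.
Utilization = t_tx / cycle = 2.82699e-05/0.000234152 = 12.07 %.

12.07 %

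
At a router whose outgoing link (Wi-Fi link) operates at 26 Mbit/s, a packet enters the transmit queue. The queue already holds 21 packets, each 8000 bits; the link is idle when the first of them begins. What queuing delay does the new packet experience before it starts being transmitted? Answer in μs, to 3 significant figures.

Each queued packet: L/R = 8000/26000000 = 307.692 μs.
21 queued → 6461.54 μs.
Queuing delay = 6460 μs.

6460 μs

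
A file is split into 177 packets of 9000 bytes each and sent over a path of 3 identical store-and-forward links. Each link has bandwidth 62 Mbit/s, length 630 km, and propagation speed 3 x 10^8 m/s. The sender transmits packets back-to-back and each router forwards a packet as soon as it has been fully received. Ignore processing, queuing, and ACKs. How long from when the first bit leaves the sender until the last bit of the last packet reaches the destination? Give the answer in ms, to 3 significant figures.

214 ms

Per-hop transmission t_tx = L/R = 72000/62000000 = 1.16129 ms.
Per-hop propagation t_prop = 630000/300000000 = 2.1 ms.
Pipeline fill: first packet needs 3·t_tx to clear all hops; remaining 176 packets each add one t_tx.
Total = (3+177-1)·t_tx + 3·t_prop = 179·1.16129 + 3·2.1 = 214 ms.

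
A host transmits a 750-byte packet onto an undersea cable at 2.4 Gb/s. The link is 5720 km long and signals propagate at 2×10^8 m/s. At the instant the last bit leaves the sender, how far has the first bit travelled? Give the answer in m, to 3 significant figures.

t_tx = L/R = 6000/2400000000 = 2.5e-06 s.
Distance = s × t_tx = 200000000 × 2.5e-06 = 500 m.

500 m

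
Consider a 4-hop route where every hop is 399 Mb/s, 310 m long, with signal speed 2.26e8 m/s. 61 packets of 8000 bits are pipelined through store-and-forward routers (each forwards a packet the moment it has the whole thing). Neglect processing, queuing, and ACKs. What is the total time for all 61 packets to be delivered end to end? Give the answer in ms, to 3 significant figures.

Per-hop transmission t_tx = L/R = 8000/399000000 = 0.0200501 ms.
Per-hop propagation t_prop = 310/2.26e+08 = 0.00137168 ms.
Pipeline fill: first packet needs 4·t_tx to clear all hops; remaining 60 packets each add one t_tx.
Total = (4+61-1)·t_tx + 4·t_prop = 64·0.0200501 + 4·0.00137168 = 1.29 ms.

1.29 ms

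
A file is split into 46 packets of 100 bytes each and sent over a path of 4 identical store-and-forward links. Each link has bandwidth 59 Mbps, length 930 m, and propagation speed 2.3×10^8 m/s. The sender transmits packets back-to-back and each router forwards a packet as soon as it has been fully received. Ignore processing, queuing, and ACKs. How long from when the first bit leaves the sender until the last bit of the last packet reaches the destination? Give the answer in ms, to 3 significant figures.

Per-hop transmission t_tx = L/R = 800/59000000 = 0.0135593 ms.
Per-hop propagation t_prop = 930/2.3e+08 = 0.00404348 ms.
Pipeline fill: first packet needs 4·t_tx to clear all hops; remaining 45 packets each add one t_tx.
Total = (4+46-1)·t_tx + 4·t_prop = 49·0.0135593 + 4·0.00404348 = 0.681 ms.

0.681 ms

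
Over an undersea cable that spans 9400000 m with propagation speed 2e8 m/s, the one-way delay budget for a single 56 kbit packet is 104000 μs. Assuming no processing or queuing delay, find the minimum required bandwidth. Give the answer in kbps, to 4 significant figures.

Propagation delay = 9400000 / 200000000 = 47000 μs.
Transmission budget = 104000 − 47000 = 57000 μs.
R ≥ L / t_tx = 56000 bits / 0.057 s = 982.5 kbps.

982.5 kbps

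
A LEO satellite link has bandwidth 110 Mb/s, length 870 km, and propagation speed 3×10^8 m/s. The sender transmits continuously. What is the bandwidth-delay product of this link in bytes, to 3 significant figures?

Propagation delay = 870000 / 300000000 = 0.0029 s.
BDP = R × t_prop = 110000000 × 0.0029 = 319000 bits.
In bytes: 319000/8 = 39900 bytes.

39900 bytes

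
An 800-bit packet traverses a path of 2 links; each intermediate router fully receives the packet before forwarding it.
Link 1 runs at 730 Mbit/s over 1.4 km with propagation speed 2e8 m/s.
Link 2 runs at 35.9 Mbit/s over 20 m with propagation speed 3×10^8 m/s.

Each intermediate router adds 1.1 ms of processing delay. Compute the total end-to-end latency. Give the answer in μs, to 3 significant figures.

1130 μs

Transmission delays (L/R per hop): 1.09589, 22.2841 μs; sum = 23.38 μs.
Propagation delays (d/s per hop): 7, 0.0666667 μs; sum = 7.06667 μs.
Processing at 1 router(s): 1 × 1.1 ms = 1100 μs.
End-to-end = 1130 μs.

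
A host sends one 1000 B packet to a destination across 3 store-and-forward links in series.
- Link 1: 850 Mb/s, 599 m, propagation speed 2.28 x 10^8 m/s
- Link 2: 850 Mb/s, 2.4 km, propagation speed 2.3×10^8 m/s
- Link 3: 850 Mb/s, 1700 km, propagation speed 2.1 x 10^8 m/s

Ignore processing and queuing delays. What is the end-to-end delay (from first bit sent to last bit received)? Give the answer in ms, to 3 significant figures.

8.14 ms

L = 1000 × 8 = 8000 bits.
Transmission delay per hop = L/R = 8000/850000000 = 0.00941176 ms; 3 hops → 0.0282353 ms.
Propagation delays (d/s per hop): 0.00262719, 0.0104348, 8.09524 ms; sum = 8.1083 ms.
End-to-end = 8.14 ms.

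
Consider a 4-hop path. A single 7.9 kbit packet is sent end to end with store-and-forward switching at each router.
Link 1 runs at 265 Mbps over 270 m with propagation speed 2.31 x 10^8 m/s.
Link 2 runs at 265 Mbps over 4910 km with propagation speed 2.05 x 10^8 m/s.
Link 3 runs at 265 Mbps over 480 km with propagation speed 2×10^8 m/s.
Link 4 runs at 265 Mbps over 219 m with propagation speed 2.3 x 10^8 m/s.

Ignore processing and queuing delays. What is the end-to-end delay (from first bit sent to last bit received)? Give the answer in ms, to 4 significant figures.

26.47 ms

L = 7900 bits.
Transmission delay per hop = L/R = 7900/265000000 = 0.0298113 ms; 4 hops → 0.119245 ms.
Propagation delays (d/s per hop): 0.00116883, 23.9512, 2.4, 0.000952174 ms; sum = 26.3533 ms.
End-to-end = 26.47 ms.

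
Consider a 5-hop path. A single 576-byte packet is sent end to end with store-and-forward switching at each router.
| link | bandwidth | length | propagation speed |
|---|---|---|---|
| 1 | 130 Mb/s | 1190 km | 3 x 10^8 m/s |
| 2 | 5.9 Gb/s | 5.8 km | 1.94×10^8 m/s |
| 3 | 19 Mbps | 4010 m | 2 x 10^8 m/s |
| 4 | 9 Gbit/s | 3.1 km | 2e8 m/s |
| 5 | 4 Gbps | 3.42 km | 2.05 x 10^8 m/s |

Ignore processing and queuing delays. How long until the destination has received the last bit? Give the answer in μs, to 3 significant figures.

4330 μs

L = 576 × 8 = 4608 bits.
Transmission delays (L/R per hop): 35.4462, 0.781017, 242.526, 0.512, 1.152 μs; sum = 280.417 μs.
Propagation delays (d/s per hop): 3966.67, 29.8969, 20.05, 15.5, 16.6829 μs; sum = 4048.8 μs.
End-to-end = 4330 μs.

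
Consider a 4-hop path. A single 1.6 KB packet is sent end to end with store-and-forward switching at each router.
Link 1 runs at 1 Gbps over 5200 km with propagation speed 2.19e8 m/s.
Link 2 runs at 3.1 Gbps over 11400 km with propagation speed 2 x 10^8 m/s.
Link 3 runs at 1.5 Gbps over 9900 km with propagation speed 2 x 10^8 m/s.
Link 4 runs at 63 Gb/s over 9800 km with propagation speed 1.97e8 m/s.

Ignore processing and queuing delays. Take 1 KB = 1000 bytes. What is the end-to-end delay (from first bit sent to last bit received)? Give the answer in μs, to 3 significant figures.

180000 μs

L = 12800 bits.
Transmission delays (L/R per hop): 12.8, 4.12903, 8.53333, 0.203175 μs; sum = 25.6655 μs.
Propagation delays (d/s per hop): 23744.3, 57000, 49500, 49746.2 μs; sum = 179990 μs.
End-to-end = 180000 μs.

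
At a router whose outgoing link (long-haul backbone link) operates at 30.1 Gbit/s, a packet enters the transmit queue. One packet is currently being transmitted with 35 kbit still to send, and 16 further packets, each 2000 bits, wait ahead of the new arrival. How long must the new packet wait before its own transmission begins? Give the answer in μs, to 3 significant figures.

2.23 μs

Each queued packet: L/R = 2000/30100000000 = 0.0664452 μs.
16 queued → 1.06312 μs.
Plus remaining 35000 bits of current packet: 1.16279 μs.
Queuing delay = 2.23 μs.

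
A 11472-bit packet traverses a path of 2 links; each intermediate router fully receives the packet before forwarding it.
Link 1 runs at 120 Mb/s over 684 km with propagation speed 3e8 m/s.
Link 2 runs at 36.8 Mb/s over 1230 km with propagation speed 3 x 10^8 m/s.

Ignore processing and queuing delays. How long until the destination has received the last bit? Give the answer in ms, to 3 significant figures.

Transmission delays (L/R per hop): 0.0956, 0.311739 ms; sum = 0.407339 ms.
Propagation delays (d/s per hop): 2.28, 4.1 ms; sum = 6.38 ms.
End-to-end = 6.79 ms.

6.79 ms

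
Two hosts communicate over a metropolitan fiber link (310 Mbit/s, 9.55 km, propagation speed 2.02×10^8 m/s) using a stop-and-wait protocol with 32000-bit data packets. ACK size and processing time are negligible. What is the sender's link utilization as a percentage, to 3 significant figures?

t_tx = L/R = 32000/310000000 = 0.000103226 s.
t_prop = 9550/202000000 = 4.72772e-05 s; RTT = 9.45545e-05 s.
Cycle = t_tx + RTT = 0.00019778 s.
Utilization = t_tx / cycle = 0.000103226/0.00019778 = 52.2 %.

52.2 %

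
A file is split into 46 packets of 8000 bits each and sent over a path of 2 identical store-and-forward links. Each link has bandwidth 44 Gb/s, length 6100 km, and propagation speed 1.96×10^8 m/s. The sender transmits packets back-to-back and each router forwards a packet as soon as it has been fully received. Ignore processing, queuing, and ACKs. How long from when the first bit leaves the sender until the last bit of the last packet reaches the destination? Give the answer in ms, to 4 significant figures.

62.25 ms

Per-hop transmission t_tx = L/R = 8000/44000000000 = 0.000181818 ms.
Per-hop propagation t_prop = 6100000/196000000 = 31.1224 ms.
Pipeline fill: first packet needs 2·t_tx to clear all hops; remaining 45 packets each add one t_tx.
Total = (2+46-1)·t_tx + 2·t_prop = 47·0.000181818 + 2·31.1224 = 62.25 ms.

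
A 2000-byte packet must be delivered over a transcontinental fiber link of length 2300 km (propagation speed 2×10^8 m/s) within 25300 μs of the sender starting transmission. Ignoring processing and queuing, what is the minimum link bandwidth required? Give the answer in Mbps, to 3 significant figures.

L = 16000 bits.
Propagation delay = 2300000 / 200000000 = 11500 μs.
Transmission budget = 25300 − 11500 = 13800 μs.
R ≥ L / t_tx = 16000 bits / 0.0138 s = 1.16 Mbps.

1.16 Mbps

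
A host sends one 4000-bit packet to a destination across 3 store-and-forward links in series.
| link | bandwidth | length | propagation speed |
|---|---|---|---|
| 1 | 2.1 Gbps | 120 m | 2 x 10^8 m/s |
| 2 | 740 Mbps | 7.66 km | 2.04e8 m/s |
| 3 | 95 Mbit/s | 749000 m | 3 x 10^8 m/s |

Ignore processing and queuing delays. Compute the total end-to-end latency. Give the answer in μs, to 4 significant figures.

2584 μs

Transmission delays (L/R per hop): 1.90476, 5.40541, 42.1053 μs; sum = 49.4154 μs.
Propagation delays (d/s per hop): 0.6, 37.549, 2496.67 μs; sum = 2534.82 μs.
End-to-end = 2584 μs.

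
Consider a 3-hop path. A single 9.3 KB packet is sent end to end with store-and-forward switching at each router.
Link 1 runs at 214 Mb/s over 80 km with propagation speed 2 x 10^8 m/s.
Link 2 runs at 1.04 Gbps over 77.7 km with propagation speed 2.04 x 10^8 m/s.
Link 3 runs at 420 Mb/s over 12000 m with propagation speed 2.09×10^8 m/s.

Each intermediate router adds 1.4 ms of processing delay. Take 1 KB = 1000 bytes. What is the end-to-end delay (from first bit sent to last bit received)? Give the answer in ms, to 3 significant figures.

4.23 ms

L = 74400 bits.
Transmission delays (L/R per hop): 0.347664, 0.0715385, 0.177143 ms; sum = 0.596345 ms.
Propagation delays (d/s per hop): 0.4, 0.380882, 0.0574163 ms; sum = 0.838299 ms.
Processing at 2 router(s): 2 × 1.4 ms = 2.8 ms.
End-to-end = 4.23 ms.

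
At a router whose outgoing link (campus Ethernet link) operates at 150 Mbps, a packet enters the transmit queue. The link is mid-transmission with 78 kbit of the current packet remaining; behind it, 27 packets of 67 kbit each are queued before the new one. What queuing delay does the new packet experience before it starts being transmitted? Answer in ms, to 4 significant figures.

12.58 ms

Each queued packet: L/R = 67000/150000000 = 0.446667 ms.
27 queued → 12.06 ms.
Plus remaining 78000 bits of current packet: 0.52 ms.
Queuing delay = 12.58 ms.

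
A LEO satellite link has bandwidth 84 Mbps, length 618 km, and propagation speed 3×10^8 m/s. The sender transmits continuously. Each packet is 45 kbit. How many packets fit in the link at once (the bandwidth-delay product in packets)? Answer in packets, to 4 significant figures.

Propagation delay = 618000 / 300000000 = 0.00206 s.
BDP = R × t_prop = 84000000 × 0.00206 = 173040 bits.
In packets of 45000 bits: 3.845 packets.

3.845 packets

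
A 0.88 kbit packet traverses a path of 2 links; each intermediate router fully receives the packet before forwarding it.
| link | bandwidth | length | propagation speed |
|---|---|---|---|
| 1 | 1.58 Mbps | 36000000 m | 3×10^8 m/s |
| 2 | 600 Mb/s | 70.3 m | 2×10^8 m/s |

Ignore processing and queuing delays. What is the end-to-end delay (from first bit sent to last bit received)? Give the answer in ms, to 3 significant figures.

121 ms

L = 880 bits.
Transmission delays (L/R per hop): 0.556962, 0.00146667 ms; sum = 0.558429 ms.
Propagation delays (d/s per hop): 120, 0.0003515 ms; sum = 120 ms.
End-to-end = 121 ms.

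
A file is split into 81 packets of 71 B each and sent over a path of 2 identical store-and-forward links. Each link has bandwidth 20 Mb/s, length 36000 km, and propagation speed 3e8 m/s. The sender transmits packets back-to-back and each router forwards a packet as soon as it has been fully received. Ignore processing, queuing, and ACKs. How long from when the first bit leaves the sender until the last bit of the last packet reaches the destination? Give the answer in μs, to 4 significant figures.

Per-hop transmission t_tx = L/R = 568/20000000 = 28.4 μs.
Per-hop propagation t_prop = 36000000/300000000 = 120000 μs.
Pipeline fill: first packet needs 2·t_tx to clear all hops; remaining 80 packets each add one t_tx.
Total = (2+81-1)·t_tx + 2·t_prop = 82·28.4 + 2·120000 = 242300 μs.

242300 μs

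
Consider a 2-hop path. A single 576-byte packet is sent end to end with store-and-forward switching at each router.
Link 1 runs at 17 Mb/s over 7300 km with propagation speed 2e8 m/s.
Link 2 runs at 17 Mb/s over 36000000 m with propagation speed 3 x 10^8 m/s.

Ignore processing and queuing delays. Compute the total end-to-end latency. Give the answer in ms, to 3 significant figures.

157 ms

L = 576 × 8 = 4608 bits.
Transmission delay per hop = L/R = 4608/17000000 = 0.271059 ms; 2 hops → 0.542118 ms.
Propagation delays (d/s per hop): 36.5, 120 ms; sum = 156.5 ms.
End-to-end = 157 ms.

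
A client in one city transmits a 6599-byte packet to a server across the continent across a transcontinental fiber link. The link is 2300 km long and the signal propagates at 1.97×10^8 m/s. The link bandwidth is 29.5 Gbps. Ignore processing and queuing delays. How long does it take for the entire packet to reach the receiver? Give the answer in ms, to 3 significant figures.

11.7 ms

L = 6599 × 8 = 52792 bits.
Transmission delay = L/R = 52792 / 29500000000 = 0.00178956 ms.
Propagation delay = d/s = 2300000 m / 197000000 m/s = 11.6751 ms.
Total = 11.7 ms.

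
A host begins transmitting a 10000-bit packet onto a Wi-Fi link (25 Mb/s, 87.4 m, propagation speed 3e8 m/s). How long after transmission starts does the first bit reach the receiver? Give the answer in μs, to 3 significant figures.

0.291 μs

First bit experiences only propagation delay: d/s = 87.4/300000000 = 0.291 μs.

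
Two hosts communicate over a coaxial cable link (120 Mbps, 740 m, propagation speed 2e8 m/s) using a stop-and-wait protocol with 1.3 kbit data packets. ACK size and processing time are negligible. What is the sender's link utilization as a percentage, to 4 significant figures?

t_tx = L/R = 1300/120000000 = 1.08333e-05 s.
t_prop = 740/200000000 = 3.7e-06 s; RTT = 7.4e-06 s.
Cycle = t_tx + RTT = 1.82333e-05 s.
Utilization = t_tx / cycle = 1.08333e-05/1.82333e-05 = 59.41 %.

59.41 %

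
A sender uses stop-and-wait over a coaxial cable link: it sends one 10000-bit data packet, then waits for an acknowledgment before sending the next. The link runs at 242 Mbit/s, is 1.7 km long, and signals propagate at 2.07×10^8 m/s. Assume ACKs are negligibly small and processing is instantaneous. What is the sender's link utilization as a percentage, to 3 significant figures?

71.6 %

t_tx = L/R = 10000/242000000 = 4.13223e-05 s.
t_prop = 1700/2.07e+08 = 8.21256e-06 s; RTT = 1.64251e-05 s.
Cycle = t_tx + RTT = 5.77474e-05 s.
Utilization = t_tx / cycle = 4.13223e-05/5.77474e-05 = 71.6 %.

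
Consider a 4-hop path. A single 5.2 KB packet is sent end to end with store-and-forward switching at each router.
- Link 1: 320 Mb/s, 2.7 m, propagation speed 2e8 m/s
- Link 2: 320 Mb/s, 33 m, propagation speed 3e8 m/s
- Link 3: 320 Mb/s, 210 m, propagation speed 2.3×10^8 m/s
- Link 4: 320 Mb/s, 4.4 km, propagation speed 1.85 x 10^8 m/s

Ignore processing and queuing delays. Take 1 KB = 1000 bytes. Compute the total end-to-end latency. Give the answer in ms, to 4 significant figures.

0.5448 ms

L = 41600 bits.
Transmission delay per hop = L/R = 41600/320000000 = 0.13 ms; 4 hops → 0.52 ms.
Propagation delays (d/s per hop): 1.35e-05, 0.00011, 0.000913043, 0.0237838 ms; sum = 0.0248203 ms.
End-to-end = 0.5448 ms.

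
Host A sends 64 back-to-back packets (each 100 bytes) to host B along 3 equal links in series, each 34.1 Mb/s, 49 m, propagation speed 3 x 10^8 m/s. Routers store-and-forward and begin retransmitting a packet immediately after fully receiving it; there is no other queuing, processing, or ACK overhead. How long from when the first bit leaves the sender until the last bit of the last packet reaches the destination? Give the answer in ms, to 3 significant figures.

1.55 ms

Per-hop transmission t_tx = L/R = 800/34100000 = 0.0234604 ms.
Per-hop propagation t_prop = 49/300000000 = 0.000163333 ms.
Pipeline fill: first packet needs 3·t_tx to clear all hops; remaining 63 packets each add one t_tx.
Total = (3+64-1)·t_tx + 3·t_prop = 66·0.0234604 + 3·0.000163333 = 1.55 ms.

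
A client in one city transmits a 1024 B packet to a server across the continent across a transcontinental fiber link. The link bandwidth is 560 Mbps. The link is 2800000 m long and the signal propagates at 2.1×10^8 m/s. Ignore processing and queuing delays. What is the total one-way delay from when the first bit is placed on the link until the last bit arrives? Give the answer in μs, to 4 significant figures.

L = 1024 × 8 = 8192 bits.
Transmission delay = L/R = 8192 / 560000000 = 14.6286 μs.
Propagation delay = d/s = 2800000 m / 210000000 m/s = 13333.3 μs.
Total = 13350 μs.

13350 μs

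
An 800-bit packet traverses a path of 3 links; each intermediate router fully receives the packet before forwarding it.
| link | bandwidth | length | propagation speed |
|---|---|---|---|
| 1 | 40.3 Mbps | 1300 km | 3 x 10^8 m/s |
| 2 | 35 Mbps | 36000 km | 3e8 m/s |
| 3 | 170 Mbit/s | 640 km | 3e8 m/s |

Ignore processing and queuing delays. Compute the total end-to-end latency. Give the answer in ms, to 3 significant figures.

Transmission delays (L/R per hop): 0.0198511, 0.0228571, 0.00470588 ms; sum = 0.0474141 ms.
Propagation delays (d/s per hop): 4.33333, 120, 2.13333 ms; sum = 126.467 ms.
End-to-end = 127 ms.

127 ms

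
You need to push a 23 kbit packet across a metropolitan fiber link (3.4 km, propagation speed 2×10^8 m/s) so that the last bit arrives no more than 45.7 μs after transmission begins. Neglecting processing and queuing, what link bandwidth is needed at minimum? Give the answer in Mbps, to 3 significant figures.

801 Mbps

Propagation delay = 3400 / 200000000 = 17 μs.
Transmission budget = 45.7 − 17 = 28.7 μs.
R ≥ L / t_tx = 23000 bits / 2.87e-05 s = 801 Mbps.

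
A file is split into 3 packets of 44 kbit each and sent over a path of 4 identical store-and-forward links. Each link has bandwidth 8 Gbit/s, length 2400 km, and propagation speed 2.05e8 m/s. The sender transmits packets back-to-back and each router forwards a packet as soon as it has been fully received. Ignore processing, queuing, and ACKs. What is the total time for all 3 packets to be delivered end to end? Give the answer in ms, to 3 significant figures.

Per-hop transmission t_tx = L/R = 44000/8000000000 = 0.0055 ms.
Per-hop propagation t_prop = 2400000/2.05e+08 = 11.7073 ms.
Pipeline fill: first packet needs 4·t_tx to clear all hops; remaining 2 packets each add one t_tx.
Total = (4+3-1)·t_tx + 4·t_prop = 6·0.0055 + 4·11.7073 = 46.9 ms.

46.9 ms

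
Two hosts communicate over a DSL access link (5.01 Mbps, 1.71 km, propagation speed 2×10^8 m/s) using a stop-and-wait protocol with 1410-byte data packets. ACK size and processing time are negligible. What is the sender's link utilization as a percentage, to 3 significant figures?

99.2 %

t_tx = L/R = 11280/5010000 = 0.0022515 s.
t_prop = 1710/200000000 = 8.55e-06 s; RTT = 1.71e-05 s.
Cycle = t_tx + RTT = 0.0022686 s.
Utilization = t_tx / cycle = 0.0022515/0.0022686 = 99.2 %.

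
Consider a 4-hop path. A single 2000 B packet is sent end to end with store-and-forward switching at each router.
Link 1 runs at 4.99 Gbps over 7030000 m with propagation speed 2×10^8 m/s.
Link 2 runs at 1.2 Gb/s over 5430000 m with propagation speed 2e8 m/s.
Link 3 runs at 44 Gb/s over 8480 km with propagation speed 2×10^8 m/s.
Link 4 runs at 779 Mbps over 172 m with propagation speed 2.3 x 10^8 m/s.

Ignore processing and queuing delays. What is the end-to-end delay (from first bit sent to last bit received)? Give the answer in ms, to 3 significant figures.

L = 2000 × 8 = 16000 bits.
Transmission delays (L/R per hop): 0.00320641, 0.0133333, 0.000363636, 0.0205392 ms; sum = 0.0374425 ms.
Propagation delays (d/s per hop): 35.15, 27.15, 42.4, 0.000747826 ms; sum = 104.701 ms.
End-to-end = 105 ms.

105 ms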